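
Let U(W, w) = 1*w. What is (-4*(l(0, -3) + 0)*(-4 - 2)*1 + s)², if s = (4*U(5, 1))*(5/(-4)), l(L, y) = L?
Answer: 25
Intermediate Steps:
U(W, w) = w
s = -5 (s = (4*1)*(5/(-4)) = 4*(5*(-¼)) = 4*(-5/4) = -5)
(-4*(l(0, -3) + 0)*(-4 - 2)*1 + s)² = (-4*(0 + 0)*(-4 - 2)*1 - 5)² = (-0*(-6)*1 - 5)² = (-4*0*1 - 5)² = (0*1 - 5)² = (0 - 5)² = (-5)² = 25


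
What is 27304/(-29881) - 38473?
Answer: -1149639017/29881 ≈ -38474.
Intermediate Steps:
27304/(-29881) - 38473 = 27304*(-1/29881) - 38473 = -27304/29881 - 38473 = -1149639017/29881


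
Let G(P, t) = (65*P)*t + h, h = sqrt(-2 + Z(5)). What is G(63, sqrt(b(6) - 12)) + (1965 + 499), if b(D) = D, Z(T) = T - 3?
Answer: 2464 + 4095*I*sqrt(6) ≈ 2464.0 + 10031.0*I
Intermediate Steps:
Z(T) = -3 + T
h = 0 (h = sqrt(-2 + (-3 + 5)) = sqrt(-2 + 2) = sqrt(0) = 0)
G(P, t) = 65*P*t (G(P, t) = (65*P)*t + 0 = 65*P*t + 0 = 65*P*t)
G(63, sqrt(b(6) - 12)) + (1965 + 499) = 65*63*sqrt(6 - 12) + (1965 + 499) = 65*63*sqrt(-6) + 2464 = 65*63*(I*sqrt(6)) + 2464 = 4095*I*sqrt(6) + 2464 = 2464 + 4095*I*sqrt(6)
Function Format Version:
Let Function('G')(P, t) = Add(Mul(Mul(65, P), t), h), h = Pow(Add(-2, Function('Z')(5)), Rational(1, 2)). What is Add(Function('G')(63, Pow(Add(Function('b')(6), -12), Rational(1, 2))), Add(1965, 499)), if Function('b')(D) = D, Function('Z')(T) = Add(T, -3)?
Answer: Add(2464, Mul(4095, I, Pow(6, Rational(1, 2)))) ≈ Add(2464.0, Mul(10031., I))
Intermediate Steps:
Function('Z')(T) = Add(-3, T)
h = 0 (h = Pow(Add(-2, Add(-3, 5)), Rational(1, 2)) = Pow(Add(-2, 2), Rational(1, 2)) = Pow(0, Rational(1, 2)) = 0)
Function('G')(P, t) = Mul(65, P, t) (Function('G')(P, t) = Add(Mul(Mul(65, P), t), 0) = Add(Mul(65, P, t), 0) = Mul(65, P, t))
Add(Function('G')(63, Pow(Add(Function('b')(6), -12), Rational(1, 2))), Add(1965, 499)) = Add(Mul(65, 63, Pow(Add(6, -12), Rational(1, 2))), Add(1965, 499)) = Add(Mul(65, 63, Pow(-6, Rational(1, 2))), 2464) = Add(Mul(65, 63, Mul(I, Pow(6, Rational(1, 2)))), 2464) = Add(Mul(4095, I, Pow(6, Rational(1, 2))), 2464) = Add(2464, Mul(4095, I, Pow(6, Rational(1, 2))))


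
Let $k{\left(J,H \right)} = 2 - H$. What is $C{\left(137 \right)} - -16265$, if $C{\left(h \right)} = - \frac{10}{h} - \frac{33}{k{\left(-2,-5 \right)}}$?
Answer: $\frac{15593544}{959} \approx 16260.0$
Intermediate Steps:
$C{\left(h \right)} = - \frac{33}{7} - \frac{10}{h}$ ($C{\left(h \right)} = - \frac{10}{h} - \frac{33}{2 - -5} = - \frac{10}{h} - \frac{33}{2 + 5} = - \frac{10}{h} - \frac{33}{7} = - \frac{33}{7} - \frac{10}{h}$)
$C{\left(137 \right)} - -16265 = \left(- \frac{33}{7} - \frac{10}{137}\right) - -16265 = \left(- \frac{33}{7} - \frac{10}{137}\right) + 16265 = - \frac{4591}{959} + 16265 = \frac{15593544}{959}$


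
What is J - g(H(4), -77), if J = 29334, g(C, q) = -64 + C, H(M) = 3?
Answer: 29395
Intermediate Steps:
J - g(H(4), -77) = 29334 - (-64 + 3) = 29334 - 1*(-61) = 29334 + 61 = 29395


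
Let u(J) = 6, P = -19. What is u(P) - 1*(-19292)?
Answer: 19298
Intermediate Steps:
u(P) - 1*(-19292) = 6 - 1*(-19292) = 6 + 19292 = 19298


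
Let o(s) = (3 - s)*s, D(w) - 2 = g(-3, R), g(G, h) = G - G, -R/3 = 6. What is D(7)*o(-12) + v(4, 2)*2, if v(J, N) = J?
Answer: -352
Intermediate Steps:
R = -18 (R = -3*6 = -18)
g(G, h) = 0
D(w) = 2 (D(w) = 2 + 0 = 2)
o(s) = s*(3 - s)
D(7)*o(-12) + v(4, 2)*2 = 2*(-12*(3 - 1*(-12))) + 4*2 = 2*(-12*(3 + 12)) + 8 = 2*(-12*15) + 8 = 2*(-180) + 8 = -360 + 8 = -352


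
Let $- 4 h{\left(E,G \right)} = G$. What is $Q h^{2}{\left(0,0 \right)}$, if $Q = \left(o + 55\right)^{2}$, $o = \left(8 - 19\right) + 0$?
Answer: $0$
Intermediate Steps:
$h{\left(E,G \right)} = - \frac{G}{4}$
$o = -11$ ($o = -11 + 0 = -11$)
$Q = 1936$ ($Q = \left(-11 + 55\right)^{2} = 44^{2} = 1936$)
$Q h^{2}{\left(0,0 \right)} = 1936 \left(\left(- \frac{1}{4}\right) 0\right)^{2} = 1936 \cdot 0^{2} = 1936 \cdot 0 = 0$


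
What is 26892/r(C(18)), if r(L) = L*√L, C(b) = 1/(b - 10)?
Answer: 430272*√2 ≈ 6.0850e+5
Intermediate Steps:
C(b) = 1/(-10 + b)
r(L) = L^(3/2)
26892/r(C(18)) = 26892/((1/(-10 + 18))^(3/2)) = 26892/((1/8)^(3/2)) = 26892/((⅛)^(3/2)) = 26892/((√2/32)) = 26892*(16*√2) = 430272*√2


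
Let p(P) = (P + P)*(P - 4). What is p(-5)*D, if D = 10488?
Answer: 943920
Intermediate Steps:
p(P) = 2*P*(-4 + P) (p(P) = (2*P)*(-4 + P) = 2*P*(-4 + P))
p(-5)*D = (2*(-5)*(-4 - 5))*10488 = (2*(-5)*(-9))*10488 = 90*10488 = 943920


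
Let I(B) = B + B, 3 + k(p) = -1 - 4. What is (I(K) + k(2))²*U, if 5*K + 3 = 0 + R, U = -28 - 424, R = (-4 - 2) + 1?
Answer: -1417472/25 ≈ -56699.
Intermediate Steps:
k(p) = -8 (k(p) = -3 + (-1 - 4) = -3 - 5 = -8)
R = -5 (R = -6 + 1 = -5)
U = -452
K = -8/5 (K = -⅗ + (0 - 5)/5 = -⅗ + (⅕)*(-5) = -⅗ - 1 = -8/5 ≈ -1.6000)
I(B) = 2*B
(I(K) + k(2))²*U = (2*(-8/5) - 8)²*(-452) = (-16/5 - 8)²*(-452) = (-56/5)²*(-452) = (3136/25)*(-452) = -1417472/25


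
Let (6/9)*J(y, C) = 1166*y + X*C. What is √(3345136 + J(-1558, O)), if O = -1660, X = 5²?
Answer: 2*√139486 ≈ 746.96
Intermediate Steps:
X = 25
J(y, C) = 1749*y + 75*C/2 (J(y, C) = 3*(1166*y + 25*C)/2 = 3*(25*C + 1166*y)/2 = 1749*y + 75*C/2)
√(3345136 + J(-1558, O)) = √(3345136 + (1749*(-1558) + (75/2)*(-1660))) = √(3345136 + (-2724942 - 62250)) = √(3345136 - 2787192) = √557944 = 2*√139486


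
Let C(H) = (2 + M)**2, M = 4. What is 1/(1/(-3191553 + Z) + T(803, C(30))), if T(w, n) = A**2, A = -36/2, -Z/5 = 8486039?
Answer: 45621748/14781446351 ≈ 0.0030864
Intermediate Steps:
Z = -42430195 (Z = -5*8486039 = -42430195)
C(H) = 36 (C(H) = (2 + 4)**2 = 6**2 = 36)
A = -18 (A = -36*1/2 = -18)
T(w, n) = 324 (T(w, n) = (-18)**2 = 324)
1/(1/(-3191553 + Z) + T(803, C(30))) = 1/(1/(-3191553 - 42430195) + 324) = 1/(1/(-45621748) + 324) = 1/(-1/45621748 + 324) = 1/(14781446351/45621748) = 45621748/14781446351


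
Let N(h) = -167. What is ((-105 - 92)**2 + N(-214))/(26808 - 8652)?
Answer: 19321/9078 ≈ 2.1283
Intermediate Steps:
((-105 - 92)**2 + N(-214))/(26808 - 8652) = ((-105 - 92)**2 - 167)/(26808 - 8652) = ((-197)**2 - 167)/18156 = (38809 - 167)*(1/18156) = 38642*(1/18156) = 19321/9078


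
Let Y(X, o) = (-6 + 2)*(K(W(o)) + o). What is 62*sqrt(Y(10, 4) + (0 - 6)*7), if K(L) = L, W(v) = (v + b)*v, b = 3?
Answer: 62*I*sqrt(170) ≈ 808.38*I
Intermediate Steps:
W(v) = v*(3 + v) (W(v) = (v + 3)*v = (3 + v)*v = v*(3 + v))
Y(X, o) = -4*o - 4*o*(3 + o) (Y(X, o) = (-6 + 2)*(o*(3 + o) + o) = -4*(o + o*(3 + o)) = -4*o - 4*o*(3 + o))
62*sqrt(Y(10, 4) + (0 - 6)*7) = 62*sqrt(4*4*(-4 - 1*4) + (0 - 6)*7) = 62*sqrt(4*4*(-4 - 4) - 6*7) = 62*sqrt(4*4*(-8) - 42) = 62*sqrt(-128 - 42) = 62*sqrt(-170) = 62*(I*sqrt(170)) = 62*I*sqrt(170)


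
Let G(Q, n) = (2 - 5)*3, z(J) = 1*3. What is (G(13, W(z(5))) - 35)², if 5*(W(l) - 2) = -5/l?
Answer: 1936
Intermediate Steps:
z(J) = 3
W(l) = 2 - 1/l (W(l) = 2 + (-5/l)/5 = 2 - 1/l)
G(Q, n) = -9 (G(Q, n) = -3*3 = -9)
(G(13, W(z(5))) - 35)² = (-9 - 35)² = (-44)² = 1936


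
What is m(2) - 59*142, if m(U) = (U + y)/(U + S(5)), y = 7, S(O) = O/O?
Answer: -8375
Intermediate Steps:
S(O) = 1
m(U) = (7 + U)/(1 + U) (m(U) = (U + 7)/(U + 1) = (7 + U)/(1 + U))
m(2) - 59*142 = (7 + 2)/(1 + 2) - 59*142 = 9/3 - 8378 = (⅓)*9 - 8378 = 3 - 8378 = -8375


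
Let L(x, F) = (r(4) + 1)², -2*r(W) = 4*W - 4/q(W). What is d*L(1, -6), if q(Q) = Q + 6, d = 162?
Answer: 187272/25 ≈ 7490.9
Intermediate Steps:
q(Q) = 6 + Q
r(W) = -2*W + 2/(6 + W) (r(W) = -(4*W - 4/(6 + W))/2 = -(-4/(6 + W) + 4*W)/2 = -2*W + 2/(6 + W))
L(x, F) = 1156/25 (L(x, F) = (2*(1 - 1*4*(6 + 4))/(6 + 4) + 1)² = (2*(1 - 1*4*10)/10 + 1)² = (2*(⅒)*(1 - 40) + 1)² = (2*(⅒)*(-39) + 1)² = (-39/5 + 1)² = (-34/5)² = 1156/25)
d*L(1, -6) = 162*(1156/25) = 187272/25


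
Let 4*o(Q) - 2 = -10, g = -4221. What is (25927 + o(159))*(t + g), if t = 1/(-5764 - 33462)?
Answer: -4292478650975/39226 ≈ -1.0943e+8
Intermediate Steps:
o(Q) = -2 (o(Q) = ½ + (¼)*(-10) = ½ - 5/2 = -2)
t = -1/39226 (t = 1/(-39226) = -1/39226 ≈ -2.5493e-5)
(25927 + o(159))*(t + g) = (25927 - 2)*(-1/39226 - 4221) = 25925*(-165572947/39226) = -4292478650975/39226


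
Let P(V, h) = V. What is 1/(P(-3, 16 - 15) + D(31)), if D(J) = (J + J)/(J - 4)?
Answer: -27/19 ≈ -1.4211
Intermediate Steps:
D(J) = 2*J/(-4 + J) (D(J) = (2*J)/(-4 + J) = 2*J/(-4 + J))
1/(P(-3, 16 - 15) + D(31)) = 1/(-3 + 2*31/(-4 + 31)) = 1/(-3 + 2*31/27) = 1/(-3 + 2*31*(1/27)) = 1/(-3 + 62/27) = 1/(-19/27) = -27/19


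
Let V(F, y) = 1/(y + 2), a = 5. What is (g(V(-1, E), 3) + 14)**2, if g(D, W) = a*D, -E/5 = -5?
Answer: 146689/729 ≈ 201.22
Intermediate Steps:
E = 25 (E = -5*(-5) = 25)
V(F, y) = 1/(2 + y)
g(D, W) = 5*D
(g(V(-1, E), 3) + 14)**2 = (5/(2 + 25) + 14)**2 = (5/27 + 14)**2 = (383/27)**2 = 146689/729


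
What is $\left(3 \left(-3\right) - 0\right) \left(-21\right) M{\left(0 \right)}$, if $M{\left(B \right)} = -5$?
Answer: $-945$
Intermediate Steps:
$\left(3 \left(-3\right) - 0\right) \left(-21\right) M{\left(0 \right)} = \left(3 \left(-3\right) - 0\right) \left(-21\right) \left(-5\right) = \left(-9 + 0\right) \left(-21\right) \left(-5\right) = \left(-9\right) \left(-21\right) \left(-5\right) = 189 \left(-5\right) = -945$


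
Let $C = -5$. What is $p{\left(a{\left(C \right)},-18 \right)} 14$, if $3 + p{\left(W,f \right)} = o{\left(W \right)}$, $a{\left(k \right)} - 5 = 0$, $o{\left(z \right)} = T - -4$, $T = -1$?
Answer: $0$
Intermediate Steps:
$o{\left(z \right)} = 3$ ($o{\left(z \right)} = -1 - -4 = -1 + 4 = 3$)
$a{\left(k \right)} = 5$ ($a{\left(k \right)} = 5 + 0 = 5$)
$p{\left(W,f \right)} = 0$ ($p{\left(W,f \right)} = -3 + 3 = 0$)
$p{\left(a{\left(C \right)},-18 \right)} 14 = 0 \cdot 14 = 0$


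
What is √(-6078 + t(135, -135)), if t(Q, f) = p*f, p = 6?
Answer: 2*I*√1722 ≈ 82.994*I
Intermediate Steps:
t(Q, f) = 6*f
√(-6078 + t(135, -135)) = √(-6078 + 6*(-135)) = √(-6078 - 810) = √(-6888) = 2*I*√1722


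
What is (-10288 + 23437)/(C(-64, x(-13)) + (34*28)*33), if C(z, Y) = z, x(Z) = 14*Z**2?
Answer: 13149/31352 ≈ 0.41940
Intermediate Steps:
(-10288 + 23437)/(C(-64, x(-13)) + (34*28)*33) = (-10288 + 23437)/(-64 + (34*28)*33) = 13149/(-64 + 952*33) = 13149/(-64 + 31416) = 13149/31352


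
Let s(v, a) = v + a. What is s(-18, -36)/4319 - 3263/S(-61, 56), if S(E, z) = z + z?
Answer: -2014135/69104 ≈ -29.146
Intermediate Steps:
S(E, z) = 2*z
s(v, a) = a + v
s(-18, -36)/4319 - 3263/S(-61, 56) = (-36 - 18)/4319 - 3263/(2*56) = -54*1/4319 - 3263/112 = -54/4319 - 3263*1/112 = -54/4319 - 3263/112 = -2014135/69104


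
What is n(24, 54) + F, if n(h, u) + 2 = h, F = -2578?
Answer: -2556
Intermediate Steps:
n(h, u) = -2 + h
n(24, 54) + F = (-2 + 24) - 2578 = 22 - 2578 = -2556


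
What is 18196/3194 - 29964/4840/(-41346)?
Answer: 13793112479/2421083940 ≈ 5.6971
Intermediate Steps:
18196/3194 - 29964/4840/(-41346) = 18196*(1/3194) - 29964*1/4840*(-1/41346) = 9098/1597 - 681/110*(-1/41346) = 9098/1597 + 227/1516020 = 13793112479/2421083940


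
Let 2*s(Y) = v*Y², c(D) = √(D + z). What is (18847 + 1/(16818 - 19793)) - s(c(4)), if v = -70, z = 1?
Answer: 56590449/2975 ≈ 19022.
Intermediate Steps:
c(D) = √(1 + D) (c(D) = √(D + 1) = √(1 + D))
s(Y) = -35*Y² (s(Y) = (-70*Y²)/2 = -35*Y²)
(18847 + 1/(16818 - 19793)) - s(c(4)) = (18847 + 1/(16818 - 19793)) - (-35)*(√(1 + 4))² = (18847 + 1/(-2975)) - (-35)*(√5)² = (18847 - 1/2975) - (-35)*5 = 56069824/2975 - 1*(-175) = 56069824/2975 + 175 = 56590449/2975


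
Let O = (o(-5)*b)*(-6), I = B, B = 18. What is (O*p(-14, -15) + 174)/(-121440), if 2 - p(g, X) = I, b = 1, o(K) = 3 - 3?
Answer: -29/20240 ≈ -0.0014328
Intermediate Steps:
o(K) = 0
I = 18
p(g, X) = -16 (p(g, X) = 2 - 1*18 = 2 - 18 = -16)
O = 0 (O = (0*1)*(-6) = 0*(-6) = 0)
(O*p(-14, -15) + 174)/(-121440) = (0*(-16) + 174)/(-121440) = (0 + 174)*(-1/121440) = 174*(-1/121440) = -29/20240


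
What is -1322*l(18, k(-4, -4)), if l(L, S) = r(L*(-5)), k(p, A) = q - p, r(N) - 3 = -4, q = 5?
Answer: 1322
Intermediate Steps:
r(N) = -1 (r(N) = 3 - 4 = -1)
k(p, A) = 5 - p
l(L, S) = -1
-1322*l(18, k(-4, -4)) = -1322*(-1) = 1322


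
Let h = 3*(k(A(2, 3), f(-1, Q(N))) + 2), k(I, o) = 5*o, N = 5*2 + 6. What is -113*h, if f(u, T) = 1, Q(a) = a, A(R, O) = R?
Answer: -2373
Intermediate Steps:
N = 16 (N = 10 + 6 = 16)
h = 21 (h = 3*(5*1 + 2) = 3*(5 + 2) = 3*7 = 21)
-113*h = -113*21 = -2373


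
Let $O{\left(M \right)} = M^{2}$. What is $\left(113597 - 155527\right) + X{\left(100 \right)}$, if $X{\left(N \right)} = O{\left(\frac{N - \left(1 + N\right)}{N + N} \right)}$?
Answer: $- \frac{1677199999}{40000} \approx -41930.0$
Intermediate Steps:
$X{\left(N \right)} = \frac{1}{4 N^{2}}$ ($X{\left(N \right)} = \left(\frac{N - \left(1 + N\right)}{N + N}\right)^{2} = \left(- \frac{1}{2 N}\right)^{2} = \frac{1}{4 N^{2}}$)
$\left(113597 - 155527\right) + X{\left(100 \right)} = \left(113597 - 155527\right) + \frac{1}{4 \cdot 10000} = \left(113597 - 155527\right) + \frac{1}{4} \cdot \frac{1}{10000} = -41930 + \frac{1}{40000} = - \frac{1677199999}{40000}$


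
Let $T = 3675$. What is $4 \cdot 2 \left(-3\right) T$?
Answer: $-88200$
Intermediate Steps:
$4 \cdot 2 \left(-3\right) T = 4 \cdot 2 \left(-3\right) 3675 = 8 \left(-3\right) 3675 = \left(-24\right) 3675 = -88200$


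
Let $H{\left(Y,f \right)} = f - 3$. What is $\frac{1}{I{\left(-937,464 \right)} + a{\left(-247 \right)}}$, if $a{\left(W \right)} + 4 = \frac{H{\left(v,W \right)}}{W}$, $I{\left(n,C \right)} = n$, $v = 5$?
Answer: $- \frac{247}{232177} \approx -0.0010638$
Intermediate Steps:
$H{\left(Y,f \right)} = -3 + f$ ($H{\left(Y,f \right)} = f - 3 = -3 + f$)
$a{\left(W \right)} = -4 + \frac{-3 + W}{W}$
$\frac{1}{I{\left(-937,464 \right)} + a{\left(-247 \right)}} = \frac{1}{-937 - \left(3 + \frac{3}{-247}\right)} = \frac{1}{-937 - \frac{738}{247}} = \frac{1}{- \frac{232177}{247}} = - \frac{247}{232177}$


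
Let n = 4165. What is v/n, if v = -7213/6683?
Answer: -7213/27834695 ≈ -0.00025914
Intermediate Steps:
v = -7213/6683 (v = -7213*1/6683 = -7213/6683 ≈ -1.0793)
v/n = -7213/6683/4165 = -7213/6683*1/4165 = -7213/27834695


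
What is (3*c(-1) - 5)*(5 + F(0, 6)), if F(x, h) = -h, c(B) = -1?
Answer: 8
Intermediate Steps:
(3*c(-1) - 5)*(5 + F(0, 6)) = (3*(-1) - 5)*(5 - 1*6) = (-3 - 5)*(5 - 6) = -8*(-1) = 8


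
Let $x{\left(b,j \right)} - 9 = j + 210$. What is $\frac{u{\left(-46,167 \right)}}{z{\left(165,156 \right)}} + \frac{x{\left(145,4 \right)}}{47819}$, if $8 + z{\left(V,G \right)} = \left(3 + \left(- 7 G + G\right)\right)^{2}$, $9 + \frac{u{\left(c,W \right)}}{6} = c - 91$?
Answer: $\frac{152227819}{41625530939} \approx 0.0036571$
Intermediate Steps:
$x{\left(b,j \right)} = 219 + j$ ($x{\left(b,j \right)} = 9 + \left(j + 210\right) = 9 + \left(210 + j\right) = 219 + j$)
$u{\left(c,W \right)} = -600 + 6 c$ ($u{\left(c,W \right)} = -54 + 6 \left(c - 91\right) = -54 + 6 \left(-91 + c\right) = -54 + \left(-546 + 6 c\right) = -600 + 6 c$)
$z{\left(V,G \right)} = -8 + \left(3 - 6 G\right)^{2}$ ($z{\left(V,G \right)} = -8 + \left(3 + \left(- 7 G + G\right)\right)^{2} = -8 + \left(3 - 6 G\right)^{2}$)
$\frac{u{\left(-46,167 \right)}}{z{\left(165,156 \right)}} + \frac{x{\left(145,4 \right)}}{47819} = \frac{-600 + 6 \left(-46\right)}{-8 + 9 \left(-1 + 2 \cdot 156\right)^{2}} + \frac{219 + 4}{47819} = \frac{-600 - 276}{-8 + 9 \left(-1 + 312\right)^{2}} + 223 \cdot \frac{1}{47819} = - \frac{876}{-8 + 9 \cdot 311^{2}} + \frac{223}{47819} = - \frac{876}{-8 + 9 \cdot 96721} + \frac{223}{47819} = - \frac{876}{-8 + 870489} + \frac{223}{47819} = - \frac{876}{870481} + \frac{223}{47819} = \frac{152227819}{41625530939}$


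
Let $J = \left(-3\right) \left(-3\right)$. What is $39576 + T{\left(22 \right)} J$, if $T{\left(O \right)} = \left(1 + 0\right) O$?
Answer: $39774$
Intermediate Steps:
$T{\left(O \right)} = O$ ($T{\left(O \right)} = 1 O = O$)
$J = 9$
$39576 + T{\left(22 \right)} J = 39576 + 22 \cdot 9 = 39576 + 198 = 39774$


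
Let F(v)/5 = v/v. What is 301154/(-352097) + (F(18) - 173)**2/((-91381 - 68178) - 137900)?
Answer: -11057617046/11637157947 ≈ -0.95020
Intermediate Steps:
F(v) = 5 (F(v) = 5*(v/v) = 5*1 = 5)
301154/(-352097) + (F(18) - 173)**2/((-91381 - 68178) - 137900) = 301154/(-352097) + (5 - 173)**2/((-91381 - 68178) - 137900) = 301154*(-1/352097) + (-168)**2/(-159559 - 137900) = -301154/352097 + 28224/(-297459) = -301154/352097 + 28224*(-1/297459) = -301154/352097 - 3136/33051 = -11057617046/11637157947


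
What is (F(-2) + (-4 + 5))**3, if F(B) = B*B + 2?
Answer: 343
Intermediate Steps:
F(B) = 2 + B**2 (F(B) = B**2 + 2 = 2 + B**2)
(F(-2) + (-4 + 5))**3 = ((2 + (-2)**2) + (-4 + 5))**3 = ((2 + 4) + 1)**3 = (6 + 1)**3 = 7**3 = 343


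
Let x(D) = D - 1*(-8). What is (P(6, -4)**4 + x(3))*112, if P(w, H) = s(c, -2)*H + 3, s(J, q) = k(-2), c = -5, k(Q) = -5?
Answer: 31343424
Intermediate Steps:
s(J, q) = -5
x(D) = 8 + D (x(D) = D + 8 = 8 + D)
P(w, H) = 3 - 5*H (P(w, H) = -5*H + 3 = 3 - 5*H)
(P(6, -4)**4 + x(3))*112 = ((3 - 5*(-4))**4 + (8 + 3))*112 = ((3 + 20)**4 + 11)*112 = (23**4 + 11)*112 = (279841 + 11)*112 = 279852*112 = 31343424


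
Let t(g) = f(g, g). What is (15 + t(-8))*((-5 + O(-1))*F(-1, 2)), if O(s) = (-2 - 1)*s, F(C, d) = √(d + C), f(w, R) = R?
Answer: -14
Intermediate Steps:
F(C, d) = √(C + d)
O(s) = -3*s
t(g) = g
(15 + t(-8))*((-5 + O(-1))*F(-1, 2)) = (15 - 8)*((-5 - 3*(-1))*√(-1 + 2)) = 7*((-5 + 3)*√1) = 7*(-2*1) = 7*(-2) = -14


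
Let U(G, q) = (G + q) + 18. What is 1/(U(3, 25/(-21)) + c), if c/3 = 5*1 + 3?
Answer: 21/920 ≈ 0.022826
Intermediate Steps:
U(G, q) = 18 + G + q
c = 24 (c = 3*(5*1 + 3) = 3*(5 + 3) = 3*8 = 24)
1/(U(3, 25/(-21)) + c) = 1/((18 + 3 + 25/(-21)) + 24) = 1/((18 + 3 + 25*(-1/21)) + 24) = 1/((18 + 3 - 25/21) + 24) = 1/(416/21 + 24) = 1/(920/21) = 21/920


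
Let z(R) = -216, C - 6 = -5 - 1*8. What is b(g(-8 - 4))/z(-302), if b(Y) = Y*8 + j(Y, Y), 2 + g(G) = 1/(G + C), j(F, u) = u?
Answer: 13/152 ≈ 0.085526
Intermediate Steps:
C = -7 (C = 6 + (-5 - 1*8) = 6 + (-5 - 8) = 6 - 13 = -7)
g(G) = -2 + 1/(-7 + G) (g(G) = -2 + 1/(G - 7) = -2 + 1/(-7 + G))
b(Y) = 9*Y (b(Y) = Y*8 + Y = 8*Y + Y = 9*Y)
b(g(-8 - 4))/z(-302) = (9*((15 - 2*(-8 - 4))/(-7 + (-8 - 4))))/(-216) = (9*((15 - 2*(-12))/(-7 - 12)))*(-1/216) = (9*((15 + 24)/(-19)))*(-1/216) = (9*(-1/19*39))*(-1/216) = (9*(-39/19))*(-1/216) = -351/19*(-1/216) = 13/152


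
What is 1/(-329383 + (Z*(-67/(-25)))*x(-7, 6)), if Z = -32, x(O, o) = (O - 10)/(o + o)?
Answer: -75/24694613 ≈ -3.0371e-6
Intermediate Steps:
x(O, o) = (-10 + O)/(2*o) (x(O, o) = (-10 + O)/((2*o)) = (-10 + O)*(1/(2*o)) = (-10 + O)/(2*o))
1/(-329383 + (Z*(-67/(-25)))*x(-7, 6)) = 1/(-329383 + (-(-2144)/(-25))*((1/2)*(-10 - 7)/6)) = 1/(-329383 + (-(-2144)*(-1)/25)*((1/2)*(1/6)*(-17))) = 1/(-329383 - 32*67/25*(-17/12)) = 1/(-329383 - 2144/25*(-17/12)) = 1/(-329383 + 9112/75) = 1/(-24694613/75) = -75/24694613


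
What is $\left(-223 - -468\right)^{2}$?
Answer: $60025$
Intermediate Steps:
$\left(-223 - -468\right)^{2} = \left(-223 + 468\right)^{2} = 245^{2} = 60025$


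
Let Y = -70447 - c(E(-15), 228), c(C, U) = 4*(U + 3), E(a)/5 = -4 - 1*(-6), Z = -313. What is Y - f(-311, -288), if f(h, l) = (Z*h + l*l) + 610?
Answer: -252268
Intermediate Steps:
E(a) = 10 (E(a) = 5*(-4 - 1*(-6)) = 5*(-4 + 6) = 5*2 = 10)
c(C, U) = 12 + 4*U (c(C, U) = 4*(3 + U) = 12 + 4*U)
f(h, l) = 610 + l² - 313*h (f(h, l) = (-313*h + l*l) + 610 = (-313*h + l²) + 610 = (l² - 313*h) + 610 = 610 + l² - 313*h)
Y = -71371 (Y = -70447 - (12 + 4*228) = -70447 - (12 + 912) = -70447 - 1*924 = -70447 - 924 = -71371)
Y - f(-311, -288) = -71371 - (610 + (-288)² - 313*(-311)) = -71371 - (610 + 82944 + 97343) = -71371 - 1*180897 = -71371 - 180897 = -252268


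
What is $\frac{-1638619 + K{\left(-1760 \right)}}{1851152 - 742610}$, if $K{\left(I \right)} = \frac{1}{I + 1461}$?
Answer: $- \frac{1737401}{1175369} \approx -1.4782$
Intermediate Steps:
$K{\left(I \right)} = \frac{1}{1461 + I}$
$\frac{-1638619 + K{\left(-1760 \right)}}{1851152 - 742610} = \frac{-1638619 + \frac{1}{1461 - 1760}}{1851152 - 742610} = \frac{-1638619 + \frac{1}{-299}}{1108542} = \left(-1638619 - \frac{1}{299}\right) \frac{1}{1108542} = \left(- \frac{489947082}{299}\right) \frac{1}{1108542} = - \frac{1737401}{1175369}$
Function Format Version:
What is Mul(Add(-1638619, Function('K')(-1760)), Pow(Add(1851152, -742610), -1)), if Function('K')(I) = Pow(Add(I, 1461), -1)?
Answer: Rational(-1737401, 1175369) ≈ -1.4782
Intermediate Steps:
Function('K')(I) = Pow(Add(1461, I), -1)
Mul(Add(-1638619, Function('K')(-1760)), Pow(Add(1851152, -742610), -1)) = Mul(Add(-1638619, Pow(Add(1461, -1760), -1)), Pow(Add(1851152, -742610), -1)) = Mul(Add(-1638619, Pow(-299, -1)), Pow(1108542, -1)) = Mul(Add(-1638619, Rational(-1, 299)), Rational(1, 1108542)) = Mul(Rational(-489947082, 299), Rational(1, 1108542)) = Rational(-1737401, 1175369)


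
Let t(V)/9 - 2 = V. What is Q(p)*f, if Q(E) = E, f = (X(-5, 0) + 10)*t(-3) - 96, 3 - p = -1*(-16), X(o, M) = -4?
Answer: 1950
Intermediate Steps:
t(V) = 18 + 9*V
p = -13 (p = 3 - (-1)*(-16) = 3 - 1*16 = 3 - 16 = -13)
f = -150 (f = (-4 + 10)*(18 + 9*(-3)) - 96 = 6*(18 - 27) - 96 = 6*(-9) - 96 = -54 - 96 = -150)
Q(p)*f = -13*(-150) = 1950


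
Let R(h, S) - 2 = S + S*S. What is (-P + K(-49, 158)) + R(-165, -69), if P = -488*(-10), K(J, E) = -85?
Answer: -271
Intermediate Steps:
P = 4880
R(h, S) = 2 + S + S**2 (R(h, S) = 2 + (S + S*S) = 2 + (S + S**2) = 2 + S + S**2)
(-P + K(-49, 158)) + R(-165, -69) = (-1*4880 - 85) + (2 - 69 + (-69)**2) = (-4880 - 85) + (2 - 69 + 4761) = -4965 + 4694 = -271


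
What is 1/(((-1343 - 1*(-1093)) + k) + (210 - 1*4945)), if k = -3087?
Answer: -1/8072 ≈ -0.00012388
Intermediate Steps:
1/(((-1343 - 1*(-1093)) + k) + (210 - 1*4945)) = 1/(((-1343 - 1*(-1093)) - 3087) + (210 - 1*4945)) = 1/(((-1343 + 1093) - 3087) + (210 - 4945)) = 1/((-250 - 3087) - 4735) = 1/(-3337 - 4735) = 1/(-8072) = -1/8072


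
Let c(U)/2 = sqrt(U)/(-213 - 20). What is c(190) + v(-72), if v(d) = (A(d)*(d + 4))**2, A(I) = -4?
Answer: 73984 - 2*sqrt(190)/233 ≈ 73984.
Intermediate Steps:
c(U) = -2*sqrt(U)/233 (c(U) = 2*(sqrt(U)/(-213 - 20)) = 2*(sqrt(U)/(-233)) = 2*(-sqrt(U)/233) = -2*sqrt(U)/233)
v(d) = (-16 - 4*d)**2 (v(d) = (-4*(d + 4))**2 = (-4*(4 + d))**2 = (-16 - 4*d)**2)
c(190) + v(-72) = -2*sqrt(190)/233 + 16*(4 - 72)**2 = -2*sqrt(190)/233 + 16*(-68)**2 = -2*sqrt(190)/233 + 16*4624 = -2*sqrt(190)/233 + 73984 = 73984 - 2*sqrt(190)/233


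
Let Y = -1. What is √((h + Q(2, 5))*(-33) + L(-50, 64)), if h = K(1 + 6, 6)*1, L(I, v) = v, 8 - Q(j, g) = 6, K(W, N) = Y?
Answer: √31 ≈ 5.5678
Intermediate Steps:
K(W, N) = -1
Q(j, g) = 2 (Q(j, g) = 8 - 1*6 = 8 - 6 = 2)
h = -1 (h = -1*1 = -1)
√((h + Q(2, 5))*(-33) + L(-50, 64)) = √((-1 + 2)*(-33) + 64) = √(1*(-33) + 64) = √(-33 + 64) = √31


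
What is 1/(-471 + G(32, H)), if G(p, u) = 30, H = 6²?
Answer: -1/441 ≈ -0.0022676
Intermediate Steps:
H = 36
1/(-471 + G(32, H)) = 1/(-471 + 30) = 1/(-441) = -1/441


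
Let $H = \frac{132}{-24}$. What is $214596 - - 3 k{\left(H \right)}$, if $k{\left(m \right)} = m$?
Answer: $\frac{429159}{2} \approx 2.1458 \cdot 10^{5}$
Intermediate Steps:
$H = - \frac{11}{2}$ ($H = 132 \left(- \frac{1}{24}\right) = - \frac{11}{2} \approx -5.5$)
$214596 - - 3 k{\left(H \right)} = 214596 - \left(-3\right) \left(- \frac{11}{2}\right) = 214596 - \frac{33}{2} = \frac{429159}{2}$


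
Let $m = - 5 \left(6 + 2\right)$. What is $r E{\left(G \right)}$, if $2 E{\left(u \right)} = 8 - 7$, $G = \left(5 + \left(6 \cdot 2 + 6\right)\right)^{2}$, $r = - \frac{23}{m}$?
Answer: $\frac{23}{80} \approx 0.2875$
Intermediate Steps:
$m = -40$ ($m = \left(-5\right) 8 = -40$)
$r = \frac{23}{40}$ ($r = - \frac{23}{-40} = \left(-23\right) \left(- \frac{1}{40}\right) = \frac{23}{40} \approx 0.575$)
$G = 529$ ($G = \left(5 + \left(12 + 6\right)\right)^{2} = \left(5 + 18\right)^{2} = 23^{2} = 529$)
$E{\left(u \right)} = \frac{1}{2}$ ($E{\left(u \right)} = \frac{8 - 7}{2} = \frac{1}{2} \cdot 1 = \frac{1}{2}$)
$r E{\left(G \right)} = \frac{23}{40} \cdot \frac{1}{2} = \frac{23}{80}$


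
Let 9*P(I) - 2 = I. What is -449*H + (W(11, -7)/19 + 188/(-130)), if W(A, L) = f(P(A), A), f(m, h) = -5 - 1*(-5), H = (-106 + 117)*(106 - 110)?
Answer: 1284046/65 ≈ 19755.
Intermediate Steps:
P(I) = 2/9 + I/9
H = -44 (H = 11*(-4) = -44)
f(m, h) = 0 (f(m, h) = -5 + 5 = 0)
W(A, L) = 0
-449*H + (W(11, -7)/19 + 188/(-130)) = -449*(-44) + (0/19 + 188/(-130)) = 19756 + (0*(1/19) + 188*(-1/130)) = 19756 + (0 - 94/65) = 19756 - 94/65 = 1284046/65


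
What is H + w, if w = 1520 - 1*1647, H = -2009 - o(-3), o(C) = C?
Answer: -2133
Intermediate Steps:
H = -2006 (H = -2009 - 1*(-3) = -2009 + 3 = -2006)
w = -127 (w = 1520 - 1647 = -127)
H + w = -2006 - 127 = -2133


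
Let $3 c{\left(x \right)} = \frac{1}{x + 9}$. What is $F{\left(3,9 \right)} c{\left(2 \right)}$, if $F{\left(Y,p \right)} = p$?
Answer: $\frac{3}{11} \approx 0.27273$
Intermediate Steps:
$c{\left(x \right)} = \frac{1}{3 \left(9 + x\right)}$ ($c{\left(x \right)} = \frac{1}{3 \left(x + 9\right)} = \frac{1}{3 \left(9 + x\right)}$)
$F{\left(3,9 \right)} c{\left(2 \right)} = 9 \frac{1}{3 \left(9 + 2\right)} = 9 \frac{1}{3 \cdot 11} = 9 \cdot \frac{1}{3} \cdot \frac{1}{11} = 9 \cdot \frac{1}{33} = \frac{3}{11}$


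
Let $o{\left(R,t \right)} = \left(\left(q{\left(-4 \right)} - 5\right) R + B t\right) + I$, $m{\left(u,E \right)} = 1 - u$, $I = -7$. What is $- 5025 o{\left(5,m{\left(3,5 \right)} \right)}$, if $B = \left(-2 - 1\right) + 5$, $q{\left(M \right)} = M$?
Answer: $281400$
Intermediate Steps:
$B = 2$ ($B = -3 + 5 = 2$)
$o{\left(R,t \right)} = -7 - 9 R + 2 t$ ($o{\left(R,t \right)} = \left(\left(-4 - 5\right) R + 2 t\right) - 7 = \left(- 9 R + 2 t\right) - 7 = -7 - 9 R + 2 t$)
$- 5025 o{\left(5,m{\left(3,5 \right)} \right)} = - 5025 \left(-7 - 45 + 2 \left(1 - 3\right)\right) = - 5025 \left(-7 - 45 + 2 \left(-2\right)\right) = - 5025 \left(-7 - 45 - 4\right) = \left(-5025\right) \left(-56\right) = 281400$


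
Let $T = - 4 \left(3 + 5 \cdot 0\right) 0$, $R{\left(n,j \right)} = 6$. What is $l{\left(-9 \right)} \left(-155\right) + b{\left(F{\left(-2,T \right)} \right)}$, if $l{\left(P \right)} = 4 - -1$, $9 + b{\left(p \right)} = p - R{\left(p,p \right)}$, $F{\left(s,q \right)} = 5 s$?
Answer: $-800$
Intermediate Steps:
$T = 0$ ($T = - 4 \left(3 + 0\right) 0 = \left(-4\right) 3 \cdot 0 = \left(-12\right) 0 = 0$)
$b{\left(p \right)} = -15 + p$ ($b{\left(p \right)} = -9 + \left(p - 6\right) = -9 + \left(-6 + p\right) = -15 + p$)
$l{\left(P \right)} = 5$ ($l{\left(P \right)} = 4 + 1 = 5$)
$l{\left(-9 \right)} \left(-155\right) + b{\left(F{\left(-2,T \right)} \right)} = 5 \left(-155\right) + \left(-15 + 5 \left(-2\right)\right) = -775 - 25 = -800$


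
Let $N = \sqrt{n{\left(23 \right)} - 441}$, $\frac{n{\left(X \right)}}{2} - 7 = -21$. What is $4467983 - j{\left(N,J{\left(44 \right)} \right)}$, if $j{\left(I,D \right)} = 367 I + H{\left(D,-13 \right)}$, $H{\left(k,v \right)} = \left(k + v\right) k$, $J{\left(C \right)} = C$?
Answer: $4466619 - 367 i \sqrt{469} \approx 4.4666 \cdot 10^{6} - 7947.9 i$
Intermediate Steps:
$H{\left(k,v \right)} = k \left(k + v\right)$
$n{\left(X \right)} = -28$ ($n{\left(X \right)} = 14 + 2 \left(-21\right) = 14 - 42 = -28$)
$N = i \sqrt{469}$ ($N = \sqrt{-28 - 441} = \sqrt{-469} = i \sqrt{469} \approx 21.656 i$)
$j{\left(I,D \right)} = 367 I + D \left(-13 + D\right)$ ($j{\left(I,D \right)} = 367 I + D \left(D - 13\right) = 367 I + D \left(-13 + D\right)$)
$4467983 - j{\left(N,J{\left(44 \right)} \right)} = 4467983 - \left(367 i \sqrt{469} + 44 \left(-13 + 44\right)\right) = 4467983 - \left(367 i \sqrt{469} + 44 \cdot 31\right) = 4467983 - \left(367 i \sqrt{469} + 1364\right) = 4467983 - \left(1364 + 367 i \sqrt{469}\right) = 4466619 - 367 i \sqrt{469}$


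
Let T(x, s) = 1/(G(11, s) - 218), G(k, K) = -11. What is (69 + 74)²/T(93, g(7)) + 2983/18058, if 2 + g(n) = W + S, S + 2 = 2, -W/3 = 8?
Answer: -84562378635/18058 ≈ -4.6828e+6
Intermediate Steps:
W = -24 (W = -3*8 = -24)
S = 0 (S = -2 + 2 = 0)
g(n) = -26 (g(n) = -2 + (-24 + 0) = -2 - 24 = -26)
T(x, s) = -1/229 (T(x, s) = 1/(-11 - 218) = 1/(-229) = -1/229)
(69 + 74)²/T(93, g(7)) + 2983/18058 = (69 + 74)²/(-1/229) + 2983/18058 = 143²*(-229) + 2983*(1/18058) = 20449*(-229) + 2983/18058 = -4682821 + 2983/18058 = -84562378635/18058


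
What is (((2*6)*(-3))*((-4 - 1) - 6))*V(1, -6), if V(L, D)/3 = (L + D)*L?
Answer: -5940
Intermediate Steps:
V(L, D) = 3*L*(D + L) (V(L, D) = 3*((L + D)*L) = 3*((D + L)*L) = 3*(L*(D + L)) = 3*L*(D + L))
(((2*6)*(-3))*((-4 - 1) - 6))*V(1, -6) = (((2*6)*(-3))*((-4 - 1) - 6))*(3*1*(-6 + 1)) = ((12*(-3))*(-5 - 6))*(3*1*(-5)) = -36*(-11)*(-15) = 396*(-15) = -5940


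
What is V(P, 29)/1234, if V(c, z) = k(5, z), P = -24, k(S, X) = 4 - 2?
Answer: 1/617 ≈ 0.0016207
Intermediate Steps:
k(S, X) = 2
V(c, z) = 2
V(P, 29)/1234 = 2/1234 = 2*(1/1234) = 1/617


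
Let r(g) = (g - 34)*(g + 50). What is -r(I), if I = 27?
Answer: 539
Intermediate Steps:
r(g) = (-34 + g)*(50 + g)
-r(I) = -(-1700 + 27**2 + 16*27) = -(-1700 + 729 + 432) = -1*(-539) = 539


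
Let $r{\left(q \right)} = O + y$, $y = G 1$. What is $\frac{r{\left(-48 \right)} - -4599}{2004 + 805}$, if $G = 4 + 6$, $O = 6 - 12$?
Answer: $\frac{4603}{2809} \approx 1.6387$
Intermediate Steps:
$O = -6$ ($O = 6 - 12 = -6$)
$G = 10$
$y = 10$ ($y = 10 \cdot 1 = 10$)
$r{\left(q \right)} = 4$ ($r{\left(q \right)} = -6 + 10 = 4$)
$\frac{r{\left(-48 \right)} - -4599}{2004 + 805} = \frac{4 - -4599}{2004 + 805} = \frac{4 + 4599}{2809} = 4603 \cdot \frac{1}{2809} = \frac{4603}{2809}$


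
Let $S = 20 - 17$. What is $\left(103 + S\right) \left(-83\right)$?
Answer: $-8798$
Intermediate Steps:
$S = 3$
$\left(103 + S\right) \left(-83\right) = \left(103 + 3\right) \left(-83\right) = 106 \left(-83\right) = -8798$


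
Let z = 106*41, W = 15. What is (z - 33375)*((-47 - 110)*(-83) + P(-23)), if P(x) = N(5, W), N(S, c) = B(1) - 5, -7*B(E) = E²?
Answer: -378127607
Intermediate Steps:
B(E) = -E²/7
z = 4346
N(S, c) = -36/7 (N(S, c) = -⅐*1² - 5 = -⅐*1 - 5 = -⅐ - 5 = -36/7)
P(x) = -36/7
(z - 33375)*((-47 - 110)*(-83) + P(-23)) = (4346 - 33375)*((-47 - 110)*(-83) - 36/7) = -29029*(-157*(-83) - 36/7) = -29029*(13031 - 36/7) = -29029*91181/7 = -378127607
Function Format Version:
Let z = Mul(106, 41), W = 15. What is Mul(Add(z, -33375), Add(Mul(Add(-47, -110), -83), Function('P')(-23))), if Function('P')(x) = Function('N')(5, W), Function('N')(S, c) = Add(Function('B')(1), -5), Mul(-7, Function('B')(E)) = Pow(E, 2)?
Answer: -378127607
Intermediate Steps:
Function('B')(E) = Mul(Rational(-1, 7), Pow(E, 2))
z = 4346
Function('N')(S, c) = Rational(-36, 7) (Function('N')(S, c) = Add(Mul(Rational(-1, 7), Pow(1, 2)), -5) = Add(Mul(Rational(-1, 7), 1), -5) = Add(Rational(-1, 7), -5) = Rational(-36, 7))
Function('P')(x) = Rational(-36, 7)
Mul(Add(z, -33375), Add(Mul(Add(-47, -110), -83), Function('P')(-23))) = Mul(Add(4346, -33375), Add(Mul(Add(-47, -110), -83), Rational(-36, 7))) = Mul(-29029, Add(Mul(-157, -83), Rational(-36, 7))) = Mul(-29029, Add(13031, Rational(-36, 7))) = Mul(-29029, Rational(91181, 7)) = -378127607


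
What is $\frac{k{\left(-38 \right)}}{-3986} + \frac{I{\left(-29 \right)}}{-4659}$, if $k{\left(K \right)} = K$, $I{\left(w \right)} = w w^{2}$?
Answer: $\frac{48695798}{9285387} \approx 5.2443$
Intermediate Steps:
$I{\left(w \right)} = w^{3}$
$\frac{k{\left(-38 \right)}}{-3986} + \frac{I{\left(-29 \right)}}{-4659} = - \frac{38}{-3986} + \frac{\left(-29\right)^{3}}{-4659} = \left(-38\right) \left(- \frac{1}{3986}\right) - - \frac{24389}{4659} = \frac{19}{1993} + \frac{24389}{4659} = \frac{48695798}{9285387}$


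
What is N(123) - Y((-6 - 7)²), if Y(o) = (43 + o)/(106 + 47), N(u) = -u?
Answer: -19031/153 ≈ -124.39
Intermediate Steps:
Y(o) = 43/153 + o/153 (Y(o) = (43 + o)/153 = (43 + o)*(1/153) = 43/153 + o/153)
N(123) - Y((-6 - 7)²) = -1*123 - (43/153 + (-6 - 7)²/153) = -123 - (43/153 + (1/153)*(-13)²) = -123 - (43/153 + (1/153)*169) = -123 - (43/153 + 169/153) = -123 - 1*212/153 = -123 - 212/153 = -19031/153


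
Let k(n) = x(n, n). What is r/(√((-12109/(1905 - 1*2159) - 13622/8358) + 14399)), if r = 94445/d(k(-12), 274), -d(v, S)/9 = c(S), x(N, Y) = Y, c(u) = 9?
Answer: -94445*√332150527803534/177423816933 ≈ -9.7014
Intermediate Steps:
k(n) = n
d(v, S) = -81 (d(v, S) = -9*9 = -81)
r = -94445/81 (r = 94445/(-81) = 94445*(-1/81) = -94445/81 ≈ -1166.0)
r/(√((-12109/(1905 - 1*2159) - 13622/8358) + 14399)) = -94445/(81*√((-12109/(1905 - 1*2159) - 13622/8358) + 14399)) = -94445/(81*√((-12109/(1905 - 2159) - 13622*1/8358) + 14399)) = -94445/(81*√((-12109/(-254) - 973/597) + 14399)) = -94445/(81*√((-12109*(-1/254) - 973/597) + 14399)) = -94445/(81*√((12109/254 - 973/597) + 14399)) = -94445/(81*√(6981931/151638 + 14399)) = -94445*√332150527803534/2190417493/81 = -94445*√332150527803534/177423816933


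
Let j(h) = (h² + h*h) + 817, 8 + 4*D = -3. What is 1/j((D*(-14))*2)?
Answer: 1/12675 ≈ 7.8895e-5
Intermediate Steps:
D = -11/4 (D = -2 + (¼)*(-3) = -2 - ¾ = -11/4 ≈ -2.7500)
j(h) = 817 + 2*h² (j(h) = (h² + h²) + 817 = 2*h² + 817 = 817 + 2*h²)
1/j((D*(-14))*2) = 1/(817 + 2*(-11/4*(-14)*2)²) = 1/(817 + 2*((77/2)*2)²) = 1/(817 + 2*77²) = 1/(817 + 2*5929) = 1/(817 + 11858) = 1/12675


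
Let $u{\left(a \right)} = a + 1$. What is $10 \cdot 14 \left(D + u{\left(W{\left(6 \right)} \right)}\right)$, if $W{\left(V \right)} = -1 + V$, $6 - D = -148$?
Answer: $22400$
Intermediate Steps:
$D = 154$ ($D = 6 - -148 = 6 + 148 = 154$)
$u{\left(a \right)} = 1 + a$
$10 \cdot 14 \left(D + u{\left(W{\left(6 \right)} \right)}\right) = 10 \cdot 14 \left(154 + \left(1 + \left(-1 + 6\right)\right)\right) = 140 \left(154 + \left(1 + 5\right)\right) = 140 \left(154 + 6\right) = 140 \cdot 160 = 22400$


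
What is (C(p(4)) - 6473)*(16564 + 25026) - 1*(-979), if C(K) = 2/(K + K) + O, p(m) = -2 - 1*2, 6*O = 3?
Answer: -538401387/2 ≈ -2.6920e+8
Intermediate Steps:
O = ½ (O = (⅙)*3 = ½ ≈ 0.50000)
p(m) = -4 (p(m) = -2 - 2 = -4)
C(K) = ½ + 1/K (C(K) = 2/(K + K) + ½ = 2/(2*K) + ½ = (1/(2*K))*2 + ½ = 1/K + ½ = ½ + 1/K)
(C(p(4)) - 6473)*(16564 + 25026) - 1*(-979) = ((½)*(2 - 4)/(-4) - 6473)*(16564 + 25026) - 1*(-979) = ((½)*(-¼)*(-2) - 6473)*41590 + 979 = (¼ - 6473)*41590 + 979 = -25891/4*41590 + 979 = -538403345/2 + 979 = -538401387/2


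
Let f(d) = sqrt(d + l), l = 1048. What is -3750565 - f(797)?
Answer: -3750565 - 3*sqrt(205) ≈ -3.7506e+6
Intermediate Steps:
f(d) = sqrt(1048 + d) (f(d) = sqrt(d + 1048) = sqrt(1048 + d))
-3750565 - f(797) = -3750565 - sqrt(1048 + 797) = -3750565 - sqrt(1845) = -3750565 - 3*sqrt(205)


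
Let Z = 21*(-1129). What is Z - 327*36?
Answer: -35481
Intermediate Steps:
Z = -23709
Z - 327*36 = -23709 - 327*36 = -23709 - 11772 = -35481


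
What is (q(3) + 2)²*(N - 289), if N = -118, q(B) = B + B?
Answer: -26048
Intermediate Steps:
q(B) = 2*B
(q(3) + 2)²*(N - 289) = (2*3 + 2)²*(-118 - 289) = (6 + 2)²*(-407) = 8²*(-407) = 64*(-407) = -26048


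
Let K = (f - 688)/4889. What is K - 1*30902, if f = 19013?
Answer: -151061553/4889 ≈ -30898.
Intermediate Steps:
K = 18325/4889 (K = (19013 - 688)/4889 = 18325*(1/4889) = 18325/4889 ≈ 3.7482)
K - 1*30902 = 18325/4889 - 1*30902 = 18325/4889 - 30902 = -151061553/4889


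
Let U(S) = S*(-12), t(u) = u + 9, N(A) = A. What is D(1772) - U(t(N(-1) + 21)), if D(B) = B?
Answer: 2120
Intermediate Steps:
t(u) = 9 + u
U(S) = -12*S
D(1772) - U(t(N(-1) + 21)) = 1772 - (-12)*(9 + (-1 + 21)) = 1772 - (-12)*(9 + 20) = 1772 - (-12)*29 = 1772 - 1*(-348) = 1772 + 348 = 2120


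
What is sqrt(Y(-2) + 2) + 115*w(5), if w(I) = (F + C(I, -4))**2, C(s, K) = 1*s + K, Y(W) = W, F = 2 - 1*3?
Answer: 0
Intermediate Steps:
F = -1 (F = 2 - 3 = -1)
C(s, K) = K + s (C(s, K) = s + K = K + s)
w(I) = (-5 + I)**2 (w(I) = (-1 + (-4 + I))**2 = (-5 + I)**2)
sqrt(Y(-2) + 2) + 115*w(5) = sqrt(-2 + 2) + 115*(-5 + 5)**2 = sqrt(0) + 115*0**2 = 0 + 115*0 = 0 + 0 = 0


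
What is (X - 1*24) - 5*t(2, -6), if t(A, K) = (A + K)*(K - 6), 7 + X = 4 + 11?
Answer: -256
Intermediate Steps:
X = 8 (X = -7 + (4 + 11) = -7 + 15 = 8)
t(A, K) = (-6 + K)*(A + K) (t(A, K) = (A + K)*(-6 + K) = (-6 + K)*(A + K))
(X - 1*24) - 5*t(2, -6) = (8 - 1*24) - 5*((-6)**2 - 6*2 - 6*(-6) + 2*(-6)) = (8 - 24) - 5*(36 - 12 + 36 - 12) = -16 - 5*48 = -16 - 240 = -256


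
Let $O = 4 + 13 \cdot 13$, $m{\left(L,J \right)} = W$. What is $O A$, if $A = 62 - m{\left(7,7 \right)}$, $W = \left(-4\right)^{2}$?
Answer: $7958$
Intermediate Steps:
$W = 16$
$m{\left(L,J \right)} = 16$
$A = 46$ ($A = 62 - 16 = 46$)
$O = 173$ ($O = 4 + 169 = 173$)
$O A = 173 \cdot 46 = 7958$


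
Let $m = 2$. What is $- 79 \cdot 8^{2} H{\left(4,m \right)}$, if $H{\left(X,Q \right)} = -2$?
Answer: $10112$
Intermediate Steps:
$- 79 \cdot 8^{2} H{\left(4,m \right)} = - 79 \cdot 8^{2} \left(-2\right) = \left(-79\right) 64 \left(-2\right) = \left(-5056\right) \left(-2\right) = 10112$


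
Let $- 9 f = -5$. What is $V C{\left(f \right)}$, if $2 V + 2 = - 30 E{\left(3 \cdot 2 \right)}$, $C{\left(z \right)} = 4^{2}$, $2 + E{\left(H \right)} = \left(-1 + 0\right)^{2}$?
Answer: $224$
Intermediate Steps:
$E{\left(H \right)} = -1$ ($E{\left(H \right)} = -2 + \left(-1 + 0\right)^{2} = -2 + \left(-1\right)^{2} = -2 + 1 = -1$)
$f = \frac{5}{9}$ ($f = \left(- \frac{1}{9}\right) \left(-5\right) = \frac{5}{9} \approx 0.55556$)
$C{\left(z \right)} = 16$
$V = 14$ ($V = -1 + \frac{\left(-30\right) \left(-1\right)}{2} = -1 + \frac{1}{2} \cdot 30 = -1 + 15 = 14$)
$V C{\left(f \right)} = 14 \cdot 16 = 224$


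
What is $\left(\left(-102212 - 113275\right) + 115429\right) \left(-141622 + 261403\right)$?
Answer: $-11985047298$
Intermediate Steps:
$\left(\left(-102212 - 113275\right) + 115429\right) \left(-141622 + 261403\right) = \left(-215487 + 115429\right) 119781 = \left(-100058\right) 119781 = -11985047298$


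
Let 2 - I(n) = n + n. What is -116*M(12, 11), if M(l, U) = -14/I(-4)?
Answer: 812/5 ≈ 162.40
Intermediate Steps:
I(n) = 2 - 2*n (I(n) = 2 - (n + n) = 2 - 2*n)
M(l, U) = -7/5 (M(l, U) = -14/(2 - 2*(-4)) = -14/(2 + 8) = -14/10 = -14*⅒ = -7/5)
-116*M(12, 11) = -116*(-7/5) = 812/5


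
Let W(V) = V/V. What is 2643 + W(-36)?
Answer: 2644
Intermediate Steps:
W(V) = 1
2643 + W(-36) = 2643 + 1 = 2644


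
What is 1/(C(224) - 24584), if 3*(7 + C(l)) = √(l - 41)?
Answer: -73773/1814151782 - √183/1814151782 ≈ -4.0673e-5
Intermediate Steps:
C(l) = -7 + √(-41 + l)/3 (C(l) = -7 + √(l - 41)/3 = -7 + √(-41 + l)/3)
1/(C(224) - 24584) = 1/((-7 + √(-41 + 224)/3) - 24584) = 1/((-7 + √183/3) - 24584) = 1/(-24591 + √183/3)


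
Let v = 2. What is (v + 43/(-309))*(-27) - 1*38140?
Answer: -3933595/103 ≈ -38190.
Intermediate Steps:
(v + 43/(-309))*(-27) - 1*38140 = (2 + 43/(-309))*(-27) - 1*38140 = (2 + 43*(-1/309))*(-27) - 38140 = (2 - 43/309)*(-27) - 38140 = (575/309)*(-27) - 38140 = -5175/103 - 38140 = -3933595/103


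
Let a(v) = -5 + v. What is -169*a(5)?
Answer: 0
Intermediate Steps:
-169*a(5) = -169*(-5 + 5) = -169*0 = 0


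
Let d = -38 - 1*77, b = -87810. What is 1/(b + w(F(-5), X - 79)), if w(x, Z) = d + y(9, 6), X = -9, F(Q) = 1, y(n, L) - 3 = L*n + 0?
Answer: -1/87868 ≈ -1.1381e-5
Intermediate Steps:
y(n, L) = 3 + L*n (y(n, L) = 3 + (L*n + 0) = 3 + L*n)
d = -115 (d = -38 - 77 = -115)
w(x, Z) = -58 (w(x, Z) = -115 + (3 + 6*9) = -115 + (3 + 54) = -115 + 57 = -58)
1/(b + w(F(-5), X - 79)) = 1/(-87810 - 58) = 1/(-87868) = -1/87868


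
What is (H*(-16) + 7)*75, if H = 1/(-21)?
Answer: 4075/7 ≈ 582.14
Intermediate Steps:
H = -1/21 ≈ -0.047619
(H*(-16) + 7)*75 = (-1/21*(-16) + 7)*75 = (16/21 + 7)*75 = (163/21)*75 = 4075/7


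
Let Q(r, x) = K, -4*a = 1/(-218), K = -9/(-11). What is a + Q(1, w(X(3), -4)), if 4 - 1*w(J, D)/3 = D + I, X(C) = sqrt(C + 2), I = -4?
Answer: 7859/9592 ≈ 0.81933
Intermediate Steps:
X(C) = sqrt(2 + C)
w(J, D) = 24 - 3*D (w(J, D) = 12 - 3*(D - 4) = 12 - 3*(-4 + D) = 12 + (12 - 3*D) = 24 - 3*D)
K = 9/11 (K = -9*(-1/11) = 9/11 ≈ 0.81818)
a = 1/872 (a = -1/4/(-218) = -1/4*(-1/218) = 1/872 ≈ 0.0011468)
Q(r, x) = 9/11
a + Q(1, w(X(3), -4)) = 1/872 + 9/11 = 7859/9592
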